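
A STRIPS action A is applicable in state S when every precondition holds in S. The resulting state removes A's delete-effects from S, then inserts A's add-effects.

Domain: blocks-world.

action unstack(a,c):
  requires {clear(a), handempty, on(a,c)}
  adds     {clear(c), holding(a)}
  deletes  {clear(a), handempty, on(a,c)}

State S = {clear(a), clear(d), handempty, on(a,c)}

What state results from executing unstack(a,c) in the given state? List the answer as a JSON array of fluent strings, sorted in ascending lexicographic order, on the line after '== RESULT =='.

Progress:
  pre ⊆ S: {clear(a), handempty, on(a,c)} ⊆ S  — applicable
  S \ del = {clear(d)}
  ∪ add   = {clear(c), clear(d), holding(a)}

== RESULT ==
["clear(c)", "clear(d)", "holding(a)"]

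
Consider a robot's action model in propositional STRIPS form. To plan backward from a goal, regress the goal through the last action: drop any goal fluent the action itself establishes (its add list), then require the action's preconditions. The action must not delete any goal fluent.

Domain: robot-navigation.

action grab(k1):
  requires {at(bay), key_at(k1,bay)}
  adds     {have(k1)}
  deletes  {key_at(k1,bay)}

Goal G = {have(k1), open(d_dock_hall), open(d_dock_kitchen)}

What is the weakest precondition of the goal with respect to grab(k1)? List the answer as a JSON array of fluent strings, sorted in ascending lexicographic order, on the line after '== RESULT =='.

Compute (G \ add) ∪ pre:
  G ∩ del = {}  (empty — regression defined)
  G \ add = {have(k1), open(d_dock_hall), open(d_dock_kitchen)} \ {have(k1)} = {open(d_dock_hall), open(d_dock_kitchen)}
  ∪ pre   = {open(d_dock_hall), open(d_dock_kitchen)} ∪ {at(bay), key_at(k1,bay)}
          = {at(bay), key_at(k1,bay), open(d_dock_hall), open(d_dock_kitchen)}

== RESULT ==
["at(bay)", "key_at(k1,bay)", "open(d_dock_hall)", "open(d_dock_kitchen)"]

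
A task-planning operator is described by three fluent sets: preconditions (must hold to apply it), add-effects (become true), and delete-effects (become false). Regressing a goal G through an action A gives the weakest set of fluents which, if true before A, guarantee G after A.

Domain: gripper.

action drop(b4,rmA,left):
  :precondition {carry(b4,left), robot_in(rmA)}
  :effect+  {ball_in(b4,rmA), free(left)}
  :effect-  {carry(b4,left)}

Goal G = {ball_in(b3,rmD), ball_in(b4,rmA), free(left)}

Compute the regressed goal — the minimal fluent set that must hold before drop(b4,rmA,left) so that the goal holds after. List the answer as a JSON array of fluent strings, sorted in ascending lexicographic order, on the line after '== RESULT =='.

Compute (G \ add) ∪ pre:
  G ∩ del = {}  (empty — regression defined)
  G \ add = {ball_in(b3,rmD), ball_in(b4,rmA), free(left)} \ {ball_in(b4,rmA), free(left)} = {ball_in(b3,rmD)}
  ∪ pre   = {ball_in(b3,rmD)} ∪ {carry(b4,left), robot_in(rmA)}
          = {ball_in(b3,rmD), carry(b4,left), robot_in(rmA)}

== RESULT ==
["ball_in(b3,rmD)", "carry(b4,left)", "robot_in(rmA)"]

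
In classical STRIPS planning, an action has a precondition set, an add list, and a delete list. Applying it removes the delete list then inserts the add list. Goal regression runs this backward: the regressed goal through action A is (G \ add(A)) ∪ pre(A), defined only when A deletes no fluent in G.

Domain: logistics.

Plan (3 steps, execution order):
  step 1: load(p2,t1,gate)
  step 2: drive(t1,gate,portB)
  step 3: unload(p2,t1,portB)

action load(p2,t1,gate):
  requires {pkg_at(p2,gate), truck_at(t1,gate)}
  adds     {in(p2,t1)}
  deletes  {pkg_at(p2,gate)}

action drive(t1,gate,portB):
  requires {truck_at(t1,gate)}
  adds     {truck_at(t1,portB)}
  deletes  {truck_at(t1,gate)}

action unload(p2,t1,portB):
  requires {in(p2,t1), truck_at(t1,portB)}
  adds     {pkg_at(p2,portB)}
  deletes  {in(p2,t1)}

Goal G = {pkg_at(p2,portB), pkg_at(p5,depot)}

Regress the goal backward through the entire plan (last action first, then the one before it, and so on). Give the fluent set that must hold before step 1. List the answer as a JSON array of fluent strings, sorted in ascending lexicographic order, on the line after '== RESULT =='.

Work backward from the goal:
  through step 3 (unload(p2,t1,portB)): drop {pkg_at(p2,portB)}, keep {pkg_at(p5,depot)}, require {in(p2,t1), truck_at(t1,portB)}
    → {in(p2,t1), pkg_at(p5,depot), truck_at(t1,portB)}
  through step 2 (drive(t1,gate,portB)): drop {truck_at(t1,portB)}, keep {in(p2,t1), pkg_at(p5,depot)}, require {truck_at(t1,gate)}
    → {in(p2,t1), pkg_at(p5,depot), truck_at(t1,gate)}
  through step 1 (load(p2,t1,gate)): drop {in(p2,t1)}, keep {pkg_at(p5,depot), truck_at(t1,gate)}, require {pkg_at(p2,gate), truck_at(t1,gate)}
    → {pkg_at(p2,gate), pkg_at(p5,depot), truck_at(t1,gate)}

== RESULT ==
["pkg_at(p2,gate)", "pkg_at(p5,depot)", "truck_at(t1,gate)"]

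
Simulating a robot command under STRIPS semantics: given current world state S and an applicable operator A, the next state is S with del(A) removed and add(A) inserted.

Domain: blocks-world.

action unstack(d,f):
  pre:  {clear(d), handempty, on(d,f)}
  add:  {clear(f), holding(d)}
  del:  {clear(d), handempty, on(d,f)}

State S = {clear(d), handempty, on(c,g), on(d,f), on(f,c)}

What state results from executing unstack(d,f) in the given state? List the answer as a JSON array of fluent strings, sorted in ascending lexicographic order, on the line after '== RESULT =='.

Compute (S \ del) ∪ add:
  pre ⊆ S: {clear(d), handempty, on(d,f)} ⊆ S  — applicable
  S \ del = {on(c,g), on(f,c)}
  ∪ add   = {clear(f), holding(d), on(c,g), on(f,c)}

== RESULT ==
["clear(f)", "holding(d)", "on(c,g)", "on(f,c)"]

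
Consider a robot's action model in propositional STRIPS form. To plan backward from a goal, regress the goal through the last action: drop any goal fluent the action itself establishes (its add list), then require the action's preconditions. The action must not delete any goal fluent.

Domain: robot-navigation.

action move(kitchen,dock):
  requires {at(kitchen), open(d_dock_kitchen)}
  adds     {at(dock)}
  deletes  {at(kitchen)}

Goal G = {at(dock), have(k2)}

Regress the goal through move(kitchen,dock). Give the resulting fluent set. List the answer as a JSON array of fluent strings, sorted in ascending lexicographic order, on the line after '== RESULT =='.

Regress:
  G ∩ del = {}  (empty — regression defined)
  G \ add = {at(dock), have(k2)} \ {at(dock)} = {have(k2)}
  ∪ pre   = {have(k2)} ∪ {at(kitchen), open(d_dock_kitchen)}
          = {at(kitchen), have(k2), open(d_dock_kitchen)}

== RESULT ==
["at(kitchen)", "have(k2)", "open(d_dock_kitchen)"]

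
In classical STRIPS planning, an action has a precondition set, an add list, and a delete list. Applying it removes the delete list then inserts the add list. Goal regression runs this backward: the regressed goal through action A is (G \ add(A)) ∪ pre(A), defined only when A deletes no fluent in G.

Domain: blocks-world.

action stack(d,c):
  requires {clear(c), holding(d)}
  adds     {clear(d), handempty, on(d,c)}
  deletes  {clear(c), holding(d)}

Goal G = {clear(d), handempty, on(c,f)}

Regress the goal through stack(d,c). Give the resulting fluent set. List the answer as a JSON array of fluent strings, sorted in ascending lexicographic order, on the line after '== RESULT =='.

Regress:
  G ∩ del = {}  (empty — regression defined)
  G \ add = {clear(d), handempty, on(c,f)} \ {clear(d), handempty, on(d,c)} = {on(c,f)}
  ∪ pre   = {on(c,f)} ∪ {clear(c), holding(d)}
          = {clear(c), holding(d), on(c,f)}

== RESULT ==
["clear(c)", "holding(d)", "on(c,f)"]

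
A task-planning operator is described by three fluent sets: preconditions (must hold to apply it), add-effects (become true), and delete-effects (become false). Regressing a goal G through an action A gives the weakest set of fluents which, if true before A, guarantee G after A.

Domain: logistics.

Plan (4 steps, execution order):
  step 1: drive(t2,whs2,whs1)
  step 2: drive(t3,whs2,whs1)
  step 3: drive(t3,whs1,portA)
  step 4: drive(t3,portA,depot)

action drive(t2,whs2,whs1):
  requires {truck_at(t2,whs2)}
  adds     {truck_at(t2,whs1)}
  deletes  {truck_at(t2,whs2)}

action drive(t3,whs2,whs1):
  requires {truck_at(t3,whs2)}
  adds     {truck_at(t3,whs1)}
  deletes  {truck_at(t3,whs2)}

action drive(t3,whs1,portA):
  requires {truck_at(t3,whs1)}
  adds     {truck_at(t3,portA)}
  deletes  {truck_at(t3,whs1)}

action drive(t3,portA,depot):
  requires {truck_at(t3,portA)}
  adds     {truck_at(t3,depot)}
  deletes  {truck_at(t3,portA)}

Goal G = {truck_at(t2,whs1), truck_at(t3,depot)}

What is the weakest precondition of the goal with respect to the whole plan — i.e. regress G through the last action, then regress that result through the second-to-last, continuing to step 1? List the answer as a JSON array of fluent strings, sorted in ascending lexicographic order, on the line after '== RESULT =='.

Work backward from the goal:
  through step 4 (drive(t3,portA,depot)): drop {truck_at(t3,depot)}, keep {truck_at(t2,whs1)}, require {truck_at(t3,portA)}
    → {truck_at(t2,whs1), truck_at(t3,portA)}
  through step 3 (drive(t3,whs1,portA)): drop {truck_at(t3,portA)}, keep {truck_at(t2,whs1)}, require {truck_at(t3,whs1)}
    → {truck_at(t2,whs1), truck_at(t3,whs1)}
  through step 2 (drive(t3,whs2,whs1)): drop {truck_at(t3,whs1)}, keep {truck_at(t2,whs1)}, require {truck_at(t3,whs2)}
    → {truck_at(t2,whs1), truck_at(t3,whs2)}
  through step 1 (drive(t2,whs2,whs1)): drop {truck_at(t2,whs1)}, keep {truck_at(t3,whs2)}, require {truck_at(t2,whs2)}
    → {truck_at(t2,whs2), truck_at(t3,whs2)}

== RESULT ==
["truck_at(t2,whs2)", "truck_at(t3,whs2)"]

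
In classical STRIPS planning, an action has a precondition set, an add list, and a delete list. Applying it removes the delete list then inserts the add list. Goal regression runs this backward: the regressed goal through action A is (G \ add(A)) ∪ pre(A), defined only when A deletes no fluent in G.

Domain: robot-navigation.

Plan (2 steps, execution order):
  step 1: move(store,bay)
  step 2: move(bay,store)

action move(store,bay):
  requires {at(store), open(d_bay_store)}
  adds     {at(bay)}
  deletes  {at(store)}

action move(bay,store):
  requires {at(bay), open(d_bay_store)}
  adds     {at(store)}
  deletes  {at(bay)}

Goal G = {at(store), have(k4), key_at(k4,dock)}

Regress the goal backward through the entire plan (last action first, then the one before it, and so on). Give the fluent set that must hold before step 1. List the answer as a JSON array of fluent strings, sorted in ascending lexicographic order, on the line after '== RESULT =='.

Work backward from the goal:
  through step 2 (move(bay,store)): drop {at(store)}, keep {have(k4), key_at(k4,dock)}, require {at(bay), open(d_bay_store)}
    → {at(bay), have(k4), key_at(k4,dock), open(d_bay_store)}
  through step 1 (move(store,bay)): drop {at(bay)}, keep {have(k4), key_at(k4,dock), open(d_bay_store)}, require {at(store), open(d_bay_store)}
    → {at(store), have(k4), key_at(k4,dock), open(d_bay_store)}

== RESULT ==
["at(store)", "have(k4)", "key_at(k4,dock)", "open(d_bay_store)"]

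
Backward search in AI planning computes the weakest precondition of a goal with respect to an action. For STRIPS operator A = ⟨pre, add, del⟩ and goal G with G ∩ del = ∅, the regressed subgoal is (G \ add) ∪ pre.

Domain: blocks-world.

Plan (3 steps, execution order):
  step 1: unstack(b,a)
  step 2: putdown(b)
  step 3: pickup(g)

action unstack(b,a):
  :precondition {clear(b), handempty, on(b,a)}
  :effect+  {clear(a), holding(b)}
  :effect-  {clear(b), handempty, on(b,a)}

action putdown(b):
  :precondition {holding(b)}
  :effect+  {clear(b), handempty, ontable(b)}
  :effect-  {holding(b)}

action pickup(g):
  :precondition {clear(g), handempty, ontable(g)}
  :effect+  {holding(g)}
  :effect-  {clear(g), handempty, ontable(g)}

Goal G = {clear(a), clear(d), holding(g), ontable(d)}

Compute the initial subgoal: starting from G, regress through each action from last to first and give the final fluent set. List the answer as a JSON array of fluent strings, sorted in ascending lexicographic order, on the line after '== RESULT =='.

Regress step by step:
  through step 3 (pickup(g)): drop {holding(g)}, keep {clear(a), clear(d), ontable(d)}, require {clear(g), handempty, ontable(g)}
    → {clear(a), clear(d), clear(g), handempty, ontable(d), ontable(g)}
  through step 2 (putdown(b)): drop {handempty}, keep {clear(a), clear(d), clear(g), ontable(d), ontable(g)}, require {holding(b)}
    → {clear(a), clear(d), clear(g), holding(b), ontable(d), ontable(g)}
  through step 1 (unstack(b,a)): drop {clear(a), holding(b)}, keep {clear(d), clear(g), ontable(d), ontable(g)}, require {clear(b), handempty, on(b,a)}
    → {clear(b), clear(d), clear(g), handempty, on(b,a), ontable(d), ontable(g)}

== RESULT ==
["clear(b)", "clear(d)", "clear(g)", "handempty", "on(b,a)", "ontable(d)", "ontable(g)"]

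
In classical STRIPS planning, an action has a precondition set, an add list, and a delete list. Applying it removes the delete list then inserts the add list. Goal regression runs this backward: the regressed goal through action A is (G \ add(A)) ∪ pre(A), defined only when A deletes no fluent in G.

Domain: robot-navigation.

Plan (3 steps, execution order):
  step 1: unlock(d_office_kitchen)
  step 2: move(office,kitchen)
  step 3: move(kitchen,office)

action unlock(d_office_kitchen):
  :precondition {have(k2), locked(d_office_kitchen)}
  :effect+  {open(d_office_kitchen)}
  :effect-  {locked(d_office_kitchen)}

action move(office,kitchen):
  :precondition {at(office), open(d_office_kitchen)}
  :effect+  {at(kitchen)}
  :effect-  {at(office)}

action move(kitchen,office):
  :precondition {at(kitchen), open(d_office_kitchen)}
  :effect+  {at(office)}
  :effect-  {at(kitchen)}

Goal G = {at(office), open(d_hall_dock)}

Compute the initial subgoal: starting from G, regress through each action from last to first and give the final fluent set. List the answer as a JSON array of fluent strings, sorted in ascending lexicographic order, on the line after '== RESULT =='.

Regress step by step:
  through step 3 (move(kitchen,office)): drop {at(office)}, keep {open(d_hall_dock)}, require {at(kitchen), open(d_office_kitchen)}
    → {at(kitchen), open(d_hall_dock), open(d_office_kitchen)}
  through step 2 (move(office,kitchen)): drop {at(kitchen)}, keep {open(d_hall_dock), open(d_office_kitchen)}, require {at(office), open(d_office_kitchen)}
    → {at(office), open(d_hall_dock), open(d_office_kitchen)}
  through step 1 (unlock(d_office_kitchen)): drop {open(d_office_kitchen)}, keep {at(office), open(d_hall_dock)}, require {have(k2), locked(d_office_kitchen)}
    → {at(office), have(k2), locked(d_office_kitchen), open(d_hall_dock)}

== RESULT ==
["at(office)", "have(k2)", "locked(d_office_kitchen)", "open(d_hall_dock)"]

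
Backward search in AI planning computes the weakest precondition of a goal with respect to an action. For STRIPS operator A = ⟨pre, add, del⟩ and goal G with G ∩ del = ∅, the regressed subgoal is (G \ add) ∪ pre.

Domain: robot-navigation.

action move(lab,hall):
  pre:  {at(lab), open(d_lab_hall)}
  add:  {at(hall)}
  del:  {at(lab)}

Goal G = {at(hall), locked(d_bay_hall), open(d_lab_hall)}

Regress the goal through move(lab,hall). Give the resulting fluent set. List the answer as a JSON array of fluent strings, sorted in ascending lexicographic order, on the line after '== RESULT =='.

Regress:
  G ∩ del = {}  (empty — regression defined)
  G \ add = {at(hall), locked(d_bay_hall), open(d_lab_hall)} \ {at(hall)} = {locked(d_bay_hall), open(d_lab_hall)}
  ∪ pre   = {locked(d_bay_hall), open(d_lab_hall)} ∪ {at(lab), open(d_lab_hall)}
          = {at(lab), locked(d_bay_hall), open(d_lab_hall)}

== RESULT ==
["at(lab)", "locked(d_bay_hall)", "open(d_lab_hall)"]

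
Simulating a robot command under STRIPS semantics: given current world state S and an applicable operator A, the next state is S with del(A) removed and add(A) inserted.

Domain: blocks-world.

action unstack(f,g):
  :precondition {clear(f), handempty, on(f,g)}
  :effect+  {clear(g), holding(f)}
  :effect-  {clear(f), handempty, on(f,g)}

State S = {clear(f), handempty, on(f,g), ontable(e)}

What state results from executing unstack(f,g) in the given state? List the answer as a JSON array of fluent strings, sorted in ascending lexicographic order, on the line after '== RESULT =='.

Compute (S \ del) ∪ add:
  pre ⊆ S: {clear(f), handempty, on(f,g)} ⊆ S  — applicable
  S \ del = {ontable(e)}
  ∪ add   = {clear(g), holding(f), ontable(e)}

== RESULT ==
["clear(g)", "holding(f)", "ontable(e)"]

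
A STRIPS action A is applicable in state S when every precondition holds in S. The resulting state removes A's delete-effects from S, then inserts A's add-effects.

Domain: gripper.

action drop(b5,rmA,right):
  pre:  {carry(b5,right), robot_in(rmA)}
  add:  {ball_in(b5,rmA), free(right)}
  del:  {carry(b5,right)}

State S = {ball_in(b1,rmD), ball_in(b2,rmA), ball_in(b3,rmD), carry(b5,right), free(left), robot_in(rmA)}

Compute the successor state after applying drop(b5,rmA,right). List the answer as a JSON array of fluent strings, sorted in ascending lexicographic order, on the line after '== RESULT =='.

Progress:
  pre ⊆ S: {carry(b5,right), robot_in(rmA)} ⊆ S  — applicable
  S \ del = {ball_in(b1,rmD), ball_in(b2,rmA), ball_in(b3,rmD), free(left), robot_in(rmA)}
  ∪ add   = {ball_in(b1,rmD), ball_in(b2,rmA), ball_in(b3,rmD), ball_in(b5,rmA), free(left), free(right), robot_in(rmA)}

== RESULT ==
["ball_in(b1,rmD)", "ball_in(b2,rmA)", "ball_in(b3,rmD)", "ball_in(b5,rmA)", "free(left)", "free(right)", "robot_in(rmA)"]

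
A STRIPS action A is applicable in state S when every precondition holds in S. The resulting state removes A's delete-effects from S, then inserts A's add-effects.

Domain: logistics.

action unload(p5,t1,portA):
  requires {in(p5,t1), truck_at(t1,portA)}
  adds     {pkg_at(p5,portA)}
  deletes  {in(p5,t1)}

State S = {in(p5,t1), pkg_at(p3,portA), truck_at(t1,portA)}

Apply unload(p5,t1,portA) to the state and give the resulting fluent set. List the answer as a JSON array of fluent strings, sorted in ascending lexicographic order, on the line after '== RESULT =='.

Compute (S \ del) ∪ add:
  pre ⊆ S: {in(p5,t1), truck_at(t1,portA)} ⊆ S  — applicable
  S \ del = {pkg_at(p3,portA), truck_at(t1,portA)}
  ∪ add   = {pkg_at(p3,portA), pkg_at(p5,portA), truck_at(t1,portA)}

== RESULT ==
["pkg_at(p3,portA)", "pkg_at(p5,portA)", "truck_at(t1,portA)"]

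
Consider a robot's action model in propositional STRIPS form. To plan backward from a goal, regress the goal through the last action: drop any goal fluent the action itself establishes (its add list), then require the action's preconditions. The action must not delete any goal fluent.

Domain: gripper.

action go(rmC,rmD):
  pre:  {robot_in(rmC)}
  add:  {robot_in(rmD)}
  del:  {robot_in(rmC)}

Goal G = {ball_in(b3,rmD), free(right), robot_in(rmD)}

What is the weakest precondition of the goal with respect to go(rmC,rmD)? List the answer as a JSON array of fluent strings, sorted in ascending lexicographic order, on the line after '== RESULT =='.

Compute (G \ add) ∪ pre:
  G ∩ del = {}  (empty — regression defined)
  G \ add = {ball_in(b3,rmD), free(right), robot_in(rmD)} \ {robot_in(rmD)} = {ball_in(b3,rmD), free(right)}
  ∪ pre   = {ball_in(b3,rmD), free(right)} ∪ {robot_in(rmC)}
          = {ball_in(b3,rmD), free(right), robot_in(rmC)}

== RESULT ==
["ball_in(b3,rmD)", "free(right)", "robot_in(rmC)"]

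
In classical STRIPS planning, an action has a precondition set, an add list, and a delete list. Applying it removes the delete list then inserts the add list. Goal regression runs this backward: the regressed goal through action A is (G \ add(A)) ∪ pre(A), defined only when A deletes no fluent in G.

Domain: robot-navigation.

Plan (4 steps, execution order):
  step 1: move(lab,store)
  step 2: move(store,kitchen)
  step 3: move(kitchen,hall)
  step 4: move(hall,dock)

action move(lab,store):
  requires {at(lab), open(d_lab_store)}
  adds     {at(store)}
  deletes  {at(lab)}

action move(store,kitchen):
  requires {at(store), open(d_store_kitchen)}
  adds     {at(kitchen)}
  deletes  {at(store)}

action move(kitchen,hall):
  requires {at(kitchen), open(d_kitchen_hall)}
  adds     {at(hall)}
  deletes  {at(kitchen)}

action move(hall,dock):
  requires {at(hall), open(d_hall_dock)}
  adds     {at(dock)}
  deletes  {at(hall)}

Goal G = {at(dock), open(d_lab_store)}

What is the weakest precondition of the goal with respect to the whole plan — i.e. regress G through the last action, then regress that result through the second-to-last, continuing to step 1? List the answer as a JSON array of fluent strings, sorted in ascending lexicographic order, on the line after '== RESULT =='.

Regress step by step:
  through step 4 (move(hall,dock)): drop {at(dock)}, keep {open(d_lab_store)}, require {at(hall), open(d_hall_dock)}
    → {at(hall), open(d_hall_dock), open(d_lab_store)}
  through step 3 (move(kitchen,hall)): drop {at(hall)}, keep {open(d_hall_dock), open(d_lab_store)}, require {at(kitchen), open(d_kitchen_hall)}
    → {at(kitchen), open(d_hall_dock), open(d_kitchen_hall), open(d_lab_store)}
  through step 2 (move(store,kitchen)): drop {at(kitchen)}, keep {open(d_hall_dock), open(d_kitchen_hall), open(d_lab_store)}, require {at(store), open(d_store_kitchen)}
    → {at(store), open(d_hall_dock), open(d_kitchen_hall), open(d_lab_store), open(d_store_kitchen)}
  through step 1 (move(lab,store)): drop {at(store)}, keep {open(d_hall_dock), open(d_kitchen_hall), open(d_lab_store), open(d_store_kitchen)}, require {at(lab), open(d_lab_store)}
    → {at(lab), open(d_hall_dock), open(d_kitchen_hall), open(d_lab_store), open(d_store_kitchen)}

== RESULT ==
["at(lab)", "open(d_hall_dock)", "open(d_kitchen_hall)", "open(d_lab_store)", "open(d_store_kitchen)"]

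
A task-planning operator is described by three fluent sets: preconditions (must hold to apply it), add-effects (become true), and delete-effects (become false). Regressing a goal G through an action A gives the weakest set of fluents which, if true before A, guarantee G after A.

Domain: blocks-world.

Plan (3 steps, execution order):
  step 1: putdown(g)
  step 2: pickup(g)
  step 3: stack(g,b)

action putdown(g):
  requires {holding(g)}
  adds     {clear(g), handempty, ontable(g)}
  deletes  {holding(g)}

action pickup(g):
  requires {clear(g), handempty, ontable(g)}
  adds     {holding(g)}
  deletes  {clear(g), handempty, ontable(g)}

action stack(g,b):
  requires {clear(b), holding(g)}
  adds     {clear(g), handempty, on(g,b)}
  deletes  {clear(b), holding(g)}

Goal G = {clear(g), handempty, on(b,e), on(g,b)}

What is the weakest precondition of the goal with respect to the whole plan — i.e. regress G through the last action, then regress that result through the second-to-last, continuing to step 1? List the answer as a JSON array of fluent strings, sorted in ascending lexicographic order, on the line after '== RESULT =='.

Work backward from the goal:
  through step 3 (stack(g,b)): drop {clear(g), handempty, on(g,b)}, keep {on(b,e)}, require {clear(b), holding(g)}
    → {clear(b), holding(g), on(b,e)}
  through step 2 (pickup(g)): drop {holding(g)}, keep {clear(b), on(b,e)}, require {clear(g), handempty, ontable(g)}
    → {clear(b), clear(g), handempty, on(b,e), ontable(g)}
  through step 1 (putdown(g)): drop {clear(g), handempty, ontable(g)}, keep {clear(b), on(b,e)}, require {holding(g)}
    → {clear(b), holding(g), on(b,e)}

== RESULT ==
["clear(b)", "holding(g)", "on(b,e)"]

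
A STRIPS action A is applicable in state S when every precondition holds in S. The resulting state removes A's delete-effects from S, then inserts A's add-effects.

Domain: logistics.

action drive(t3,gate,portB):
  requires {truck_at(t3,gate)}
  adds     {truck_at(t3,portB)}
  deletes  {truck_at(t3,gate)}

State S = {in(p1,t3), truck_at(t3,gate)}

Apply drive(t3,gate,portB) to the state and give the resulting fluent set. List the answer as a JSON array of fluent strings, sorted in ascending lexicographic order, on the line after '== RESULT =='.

Progress:
  pre ⊆ S: {truck_at(t3,gate)} ⊆ S  — applicable
  S \ del = {in(p1,t3)}
  ∪ add   = {in(p1,t3), truck_at(t3,portB)}

== RESULT ==
["in(p1,t3)", "truck_at(t3,portB)"]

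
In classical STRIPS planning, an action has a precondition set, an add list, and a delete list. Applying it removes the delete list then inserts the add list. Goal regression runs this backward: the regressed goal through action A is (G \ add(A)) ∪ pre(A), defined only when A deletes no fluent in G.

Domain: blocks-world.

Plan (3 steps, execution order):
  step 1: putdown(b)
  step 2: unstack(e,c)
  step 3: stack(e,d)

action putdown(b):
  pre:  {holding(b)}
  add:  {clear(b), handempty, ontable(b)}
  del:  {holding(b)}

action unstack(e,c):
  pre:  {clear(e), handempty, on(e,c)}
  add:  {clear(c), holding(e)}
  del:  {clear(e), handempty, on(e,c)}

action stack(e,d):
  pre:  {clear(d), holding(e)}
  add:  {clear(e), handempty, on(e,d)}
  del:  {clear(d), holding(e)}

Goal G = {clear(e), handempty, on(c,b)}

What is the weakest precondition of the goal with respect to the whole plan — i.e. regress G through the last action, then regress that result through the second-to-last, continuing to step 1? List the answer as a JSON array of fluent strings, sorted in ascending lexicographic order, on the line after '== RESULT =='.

Regress step by step:
  through step 3 (stack(e,d)): drop {clear(e), handempty}, keep {on(c,b)}, require {clear(d), holding(e)}
    → {clear(d), holding(e), on(c,b)}
  through step 2 (unstack(e,c)): drop {holding(e)}, keep {clear(d), on(c,b)}, require {clear(e), handempty, on(e,c)}
    → {clear(d), clear(e), handempty, on(c,b), on(e,c)}
  through step 1 (putdown(b)): drop {handempty}, keep {clear(d), clear(e), on(c,b), on(e,c)}, require {holding(b)}
    → {clear(d), clear(e), holding(b), on(c,b), on(e,c)}

== RESULT ==
["clear(d)", "clear(e)", "holding(b)", "on(c,b)", "on(e,c)"]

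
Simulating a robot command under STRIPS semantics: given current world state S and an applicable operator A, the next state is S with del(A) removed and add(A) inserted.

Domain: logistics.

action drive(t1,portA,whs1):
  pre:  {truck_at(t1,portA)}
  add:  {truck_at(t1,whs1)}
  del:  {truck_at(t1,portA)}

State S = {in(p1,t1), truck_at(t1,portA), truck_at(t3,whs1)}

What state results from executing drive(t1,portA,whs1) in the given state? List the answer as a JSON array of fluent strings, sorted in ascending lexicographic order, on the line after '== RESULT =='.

Compute (S \ del) ∪ add:
  pre ⊆ S: {truck_at(t1,portA)} ⊆ S  — applicable
  S \ del = {in(p1,t1), truck_at(t3,whs1)}
  ∪ add   = {in(p1,t1), truck_at(t1,whs1), truck_at(t3,whs1)}

== RESULT ==
["in(p1,t1)", "truck_at(t1,whs1)", "truck_at(t3,whs1)"]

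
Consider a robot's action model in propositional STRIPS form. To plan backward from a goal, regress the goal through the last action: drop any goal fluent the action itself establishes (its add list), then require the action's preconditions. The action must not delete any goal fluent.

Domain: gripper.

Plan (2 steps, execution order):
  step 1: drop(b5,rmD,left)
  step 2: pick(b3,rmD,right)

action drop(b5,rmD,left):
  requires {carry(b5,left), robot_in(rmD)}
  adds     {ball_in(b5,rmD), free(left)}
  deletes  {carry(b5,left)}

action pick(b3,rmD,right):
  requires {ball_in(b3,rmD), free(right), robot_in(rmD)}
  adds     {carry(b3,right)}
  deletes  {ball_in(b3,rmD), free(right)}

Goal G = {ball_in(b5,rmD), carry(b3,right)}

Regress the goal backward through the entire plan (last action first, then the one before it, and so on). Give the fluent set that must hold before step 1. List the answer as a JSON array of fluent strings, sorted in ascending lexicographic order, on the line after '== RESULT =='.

Regress step by step:
  through step 2 (pick(b3,rmD,right)): drop {carry(b3,right)}, keep {ball_in(b5,rmD)}, require {ball_in(b3,rmD), free(right), robot_in(rmD)}
    → {ball_in(b3,rmD), ball_in(b5,rmD), free(right), robot_in(rmD)}
  through step 1 (drop(b5,rmD,left)): drop {ball_in(b5,rmD)}, keep {ball_in(b3,rmD), free(right), robot_in(rmD)}, require {carry(b5,left), robot_in(rmD)}
    → {ball_in(b3,rmD), carry(b5,left), free(right), robot_in(rmD)}

== RESULT ==
["ball_in(b3,rmD)", "carry(b5,left)", "free(right)", "robot_in(rmD)"]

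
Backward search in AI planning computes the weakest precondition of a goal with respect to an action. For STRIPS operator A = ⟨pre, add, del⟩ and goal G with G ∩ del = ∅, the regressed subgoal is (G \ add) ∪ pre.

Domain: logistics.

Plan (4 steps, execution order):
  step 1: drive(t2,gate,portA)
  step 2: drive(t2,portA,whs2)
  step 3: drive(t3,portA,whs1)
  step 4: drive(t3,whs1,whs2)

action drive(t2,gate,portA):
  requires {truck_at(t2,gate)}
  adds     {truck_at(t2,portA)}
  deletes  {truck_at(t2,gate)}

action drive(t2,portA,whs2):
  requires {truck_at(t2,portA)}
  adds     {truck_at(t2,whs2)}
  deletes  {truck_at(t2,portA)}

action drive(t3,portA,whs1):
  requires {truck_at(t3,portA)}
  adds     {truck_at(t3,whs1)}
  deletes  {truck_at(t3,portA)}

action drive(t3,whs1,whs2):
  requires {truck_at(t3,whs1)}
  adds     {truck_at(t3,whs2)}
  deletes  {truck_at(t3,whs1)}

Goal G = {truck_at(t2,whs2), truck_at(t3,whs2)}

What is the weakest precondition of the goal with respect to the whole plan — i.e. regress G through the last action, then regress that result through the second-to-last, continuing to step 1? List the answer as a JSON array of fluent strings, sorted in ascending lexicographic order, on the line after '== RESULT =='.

Work backward from the goal:
  through step 4 (drive(t3,whs1,whs2)): drop {truck_at(t3,whs2)}, keep {truck_at(t2,whs2)}, require {truck_at(t3,whs1)}
    → {truck_at(t2,whs2), truck_at(t3,whs1)}
  through step 3 (drive(t3,portA,whs1)): drop {truck_at(t3,whs1)}, keep {truck_at(t2,whs2)}, require {truck_at(t3,portA)}
    → {truck_at(t2,whs2), truck_at(t3,portA)}
  through step 2 (drive(t2,portA,whs2)): drop {truck_at(t2,whs2)}, keep {truck_at(t3,portA)}, require {truck_at(t2,portA)}
    → {truck_at(t2,portA), truck_at(t3,portA)}
  through step 1 (drive(t2,gate,portA)): drop {truck_at(t2,portA)}, keep {truck_at(t3,portA)}, require {truck_at(t2,gate)}
    → {truck_at(t2,gate), truck_at(t3,portA)}

== RESULT ==
["truck_at(t2,gate)", "truck_at(t3,portA)"]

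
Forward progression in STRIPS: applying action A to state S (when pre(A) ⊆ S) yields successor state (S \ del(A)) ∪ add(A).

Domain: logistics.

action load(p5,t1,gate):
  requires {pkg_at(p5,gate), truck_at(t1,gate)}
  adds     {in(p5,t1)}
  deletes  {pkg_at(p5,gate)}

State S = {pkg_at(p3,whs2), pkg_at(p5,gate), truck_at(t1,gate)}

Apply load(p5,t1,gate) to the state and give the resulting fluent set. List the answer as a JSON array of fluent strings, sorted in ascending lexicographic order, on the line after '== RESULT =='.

Compute (S \ del) ∪ add:
  pre ⊆ S: {pkg_at(p5,gate), truck_at(t1,gate)} ⊆ S  — applicable
  S \ del = {pkg_at(p3,whs2), truck_at(t1,gate)}
  ∪ add   = {in(p5,t1), pkg_at(p3,whs2), truck_at(t1,gate)}

== RESULT ==
["in(p5,t1)", "pkg_at(p3,whs2)", "truck_at(t1,gate)"]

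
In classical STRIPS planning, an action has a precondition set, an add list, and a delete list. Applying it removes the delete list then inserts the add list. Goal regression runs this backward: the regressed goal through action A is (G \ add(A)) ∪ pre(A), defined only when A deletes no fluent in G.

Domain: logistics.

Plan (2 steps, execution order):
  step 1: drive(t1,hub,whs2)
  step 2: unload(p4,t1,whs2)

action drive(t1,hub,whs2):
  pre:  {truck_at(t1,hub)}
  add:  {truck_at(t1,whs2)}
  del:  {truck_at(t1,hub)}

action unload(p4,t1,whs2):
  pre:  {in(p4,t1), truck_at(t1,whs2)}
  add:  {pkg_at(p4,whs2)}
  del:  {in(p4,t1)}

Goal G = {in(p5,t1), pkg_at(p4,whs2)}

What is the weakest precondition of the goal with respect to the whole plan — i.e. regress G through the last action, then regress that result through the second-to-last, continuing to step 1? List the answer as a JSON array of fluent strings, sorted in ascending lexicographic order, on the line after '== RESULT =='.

Regress step by step:
  through step 2 (unload(p4,t1,whs2)): drop {pkg_at(p4,whs2)}, keep {in(p5,t1)}, require {in(p4,t1), truck_at(t1,whs2)}
    → {in(p4,t1), in(p5,t1), truck_at(t1,whs2)}
  through step 1 (drive(t1,hub,whs2)): drop {truck_at(t1,whs2)}, keep {in(p4,t1), in(p5,t1)}, require {truck_at(t1,hub)}
    → {in(p4,t1), in(p5,t1), truck_at(t1,hub)}

== RESULT ==
["in(p4,t1)", "in(p5,t1)", "truck_at(t1,hub)"]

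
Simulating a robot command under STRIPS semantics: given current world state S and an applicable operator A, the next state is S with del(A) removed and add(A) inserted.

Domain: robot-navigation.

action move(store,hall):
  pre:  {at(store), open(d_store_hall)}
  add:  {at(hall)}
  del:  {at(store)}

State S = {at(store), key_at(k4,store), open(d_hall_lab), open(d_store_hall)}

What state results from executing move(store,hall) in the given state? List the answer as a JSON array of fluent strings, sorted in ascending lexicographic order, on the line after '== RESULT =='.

Compute (S \ del) ∪ add:
  pre ⊆ S: {at(store), open(d_store_hall)} ⊆ S  — applicable
  S \ del = {key_at(k4,store), open(d_hall_lab), open(d_store_hall)}
  ∪ add   = {at(hall), key_at(k4,store), open(d_hall_lab), open(d_store_hall)}

== RESULT ==
["at(hall)", "key_at(k4,store)", "open(d_hall_lab)", "open(d_store_hall)"]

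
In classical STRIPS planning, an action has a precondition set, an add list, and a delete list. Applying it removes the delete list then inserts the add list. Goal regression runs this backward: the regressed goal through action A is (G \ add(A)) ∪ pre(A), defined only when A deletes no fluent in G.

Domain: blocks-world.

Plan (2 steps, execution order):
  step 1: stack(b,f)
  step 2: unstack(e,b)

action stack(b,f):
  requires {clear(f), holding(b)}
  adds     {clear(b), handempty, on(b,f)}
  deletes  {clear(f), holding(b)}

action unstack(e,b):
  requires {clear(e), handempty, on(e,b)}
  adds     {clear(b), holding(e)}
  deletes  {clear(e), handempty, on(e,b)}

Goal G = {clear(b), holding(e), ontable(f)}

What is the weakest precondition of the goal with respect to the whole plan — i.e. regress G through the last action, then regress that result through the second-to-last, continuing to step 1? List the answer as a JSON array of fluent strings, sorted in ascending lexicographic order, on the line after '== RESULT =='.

Regress step by step:
  through step 2 (unstack(e,b)): drop {clear(b), holding(e)}, keep {ontable(f)}, require {clear(e), handempty, on(e,b)}
    → {clear(e), handempty, on(e,b), ontable(f)}
  through step 1 (stack(b,f)): drop {handempty}, keep {clear(e), on(e,b), ontable(f)}, require {clear(f), holding(b)}
    → {clear(e), clear(f), holding(b), on(e,b), ontable(f)}

== RESULT ==
["clear(e)", "clear(f)", "holding(b)", "on(e,b)", "ontable(f)"]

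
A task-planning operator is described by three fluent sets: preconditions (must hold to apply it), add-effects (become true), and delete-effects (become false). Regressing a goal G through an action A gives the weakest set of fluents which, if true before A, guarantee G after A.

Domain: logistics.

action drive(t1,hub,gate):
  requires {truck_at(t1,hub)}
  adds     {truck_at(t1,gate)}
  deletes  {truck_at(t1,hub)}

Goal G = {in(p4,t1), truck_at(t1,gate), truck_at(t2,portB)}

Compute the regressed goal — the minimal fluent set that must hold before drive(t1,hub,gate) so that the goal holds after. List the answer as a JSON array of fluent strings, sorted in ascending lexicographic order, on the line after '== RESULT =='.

Regress:
  G ∩ del = {}  (empty — regression defined)
  G \ add = {in(p4,t1), truck_at(t1,gate), truck_at(t2,portB)} \ {truck_at(t1,gate)} = {in(p4,t1), truck_at(t2,portB)}
  ∪ pre   = {in(p4,t1), truck_at(t2,portB)} ∪ {truck_at(t1,hub)}
          = {in(p4,t1), truck_at(t1,hub), truck_at(t2,portB)}

== RESULT ==
["in(p4,t1)", "truck_at(t1,hub)", "truck_at(t2,portB)"]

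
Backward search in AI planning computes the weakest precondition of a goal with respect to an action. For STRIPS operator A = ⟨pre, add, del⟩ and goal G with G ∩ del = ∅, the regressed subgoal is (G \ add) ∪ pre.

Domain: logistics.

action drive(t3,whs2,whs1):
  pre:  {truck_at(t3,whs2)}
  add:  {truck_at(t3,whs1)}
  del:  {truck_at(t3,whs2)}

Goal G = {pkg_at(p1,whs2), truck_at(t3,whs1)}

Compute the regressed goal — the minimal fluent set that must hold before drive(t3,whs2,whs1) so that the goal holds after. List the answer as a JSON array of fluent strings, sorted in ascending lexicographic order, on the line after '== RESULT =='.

Compute (G \ add) ∪ pre:
  G ∩ del = {}  (empty — regression defined)
  G \ add = {pkg_at(p1,whs2), truck_at(t3,whs1)} \ {truck_at(t3,whs1)} = {pkg_at(p1,whs2)}
  ∪ pre   = {pkg_at(p1,whs2)} ∪ {truck_at(t3,whs2)}
          = {pkg_at(p1,whs2), truck_at(t3,whs2)}

== RESULT ==
["pkg_at(p1,whs2)", "truck_at(t3,whs2)"]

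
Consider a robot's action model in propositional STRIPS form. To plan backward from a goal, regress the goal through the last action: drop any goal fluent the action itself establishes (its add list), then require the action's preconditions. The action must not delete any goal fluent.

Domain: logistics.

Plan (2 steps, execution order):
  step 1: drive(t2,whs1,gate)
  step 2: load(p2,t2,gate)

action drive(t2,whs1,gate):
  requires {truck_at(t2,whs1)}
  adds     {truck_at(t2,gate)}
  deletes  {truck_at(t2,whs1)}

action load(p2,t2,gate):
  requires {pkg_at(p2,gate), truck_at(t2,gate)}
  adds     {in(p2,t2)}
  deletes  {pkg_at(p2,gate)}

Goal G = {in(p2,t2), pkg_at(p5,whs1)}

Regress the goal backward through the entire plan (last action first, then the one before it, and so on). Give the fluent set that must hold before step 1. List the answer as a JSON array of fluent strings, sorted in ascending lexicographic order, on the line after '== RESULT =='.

Work backward from the goal:
  through step 2 (load(p2,t2,gate)): drop {in(p2,t2)}, keep {pkg_at(p5,whs1)}, require {pkg_at(p2,gate), truck_at(t2,gate)}
    → {pkg_at(p2,gate), pkg_at(p5,whs1), truck_at(t2,gate)}
  through step 1 (drive(t2,whs1,gate)): drop {truck_at(t2,gate)}, keep {pkg_at(p2,gate), pkg_at(p5,whs1)}, require {truck_at(t2,whs1)}
    → {pkg_at(p2,gate), pkg_at(p5,whs1), truck_at(t2,whs1)}

== RESULT ==
["pkg_at(p2,gate)", "pkg_at(p5,whs1)", "truck_at(t2,whs1)"]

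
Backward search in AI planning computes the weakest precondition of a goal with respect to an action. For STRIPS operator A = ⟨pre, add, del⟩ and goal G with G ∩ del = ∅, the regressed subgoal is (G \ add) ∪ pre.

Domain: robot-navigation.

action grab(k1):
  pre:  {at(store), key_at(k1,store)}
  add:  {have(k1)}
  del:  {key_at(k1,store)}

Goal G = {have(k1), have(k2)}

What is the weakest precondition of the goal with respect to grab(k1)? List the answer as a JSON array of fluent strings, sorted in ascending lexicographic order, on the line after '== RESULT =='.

Compute (G \ add) ∪ pre:
  G ∩ del = {}  (empty — regression defined)
  G \ add = {have(k1), have(k2)} \ {have(k1)} = {have(k2)}
  ∪ pre   = {have(k2)} ∪ {at(store), key_at(k1,store)}
          = {at(store), have(k2), key_at(k1,store)}

== RESULT ==
["at(store)", "have(k2)", "key_at(k1,store)"]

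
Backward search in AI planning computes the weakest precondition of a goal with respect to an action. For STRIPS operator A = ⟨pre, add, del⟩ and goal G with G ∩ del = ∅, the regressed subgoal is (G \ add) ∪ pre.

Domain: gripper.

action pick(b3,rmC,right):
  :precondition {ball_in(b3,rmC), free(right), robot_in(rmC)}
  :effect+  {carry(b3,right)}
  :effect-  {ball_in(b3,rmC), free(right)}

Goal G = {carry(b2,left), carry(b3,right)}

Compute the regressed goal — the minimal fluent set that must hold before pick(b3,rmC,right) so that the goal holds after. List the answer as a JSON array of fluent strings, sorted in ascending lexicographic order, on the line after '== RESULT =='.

Compute (G \ add) ∪ pre:
  G ∩ del = {}  (empty — regression defined)
  G \ add = {carry(b2,left), carry(b3,right)} \ {carry(b3,right)} = {carry(b2,left)}
  ∪ pre   = {carry(b2,left)} ∪ {ball_in(b3,rmC), free(right), robot_in(rmC)}
          = {ball_in(b3,rmC), carry(b2,left), free(right), robot_in(rmC)}

== RESULT ==
["ball_in(b3,rmC)", "carry(b2,left)", "free(right)", "robot_in(rmC)"]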